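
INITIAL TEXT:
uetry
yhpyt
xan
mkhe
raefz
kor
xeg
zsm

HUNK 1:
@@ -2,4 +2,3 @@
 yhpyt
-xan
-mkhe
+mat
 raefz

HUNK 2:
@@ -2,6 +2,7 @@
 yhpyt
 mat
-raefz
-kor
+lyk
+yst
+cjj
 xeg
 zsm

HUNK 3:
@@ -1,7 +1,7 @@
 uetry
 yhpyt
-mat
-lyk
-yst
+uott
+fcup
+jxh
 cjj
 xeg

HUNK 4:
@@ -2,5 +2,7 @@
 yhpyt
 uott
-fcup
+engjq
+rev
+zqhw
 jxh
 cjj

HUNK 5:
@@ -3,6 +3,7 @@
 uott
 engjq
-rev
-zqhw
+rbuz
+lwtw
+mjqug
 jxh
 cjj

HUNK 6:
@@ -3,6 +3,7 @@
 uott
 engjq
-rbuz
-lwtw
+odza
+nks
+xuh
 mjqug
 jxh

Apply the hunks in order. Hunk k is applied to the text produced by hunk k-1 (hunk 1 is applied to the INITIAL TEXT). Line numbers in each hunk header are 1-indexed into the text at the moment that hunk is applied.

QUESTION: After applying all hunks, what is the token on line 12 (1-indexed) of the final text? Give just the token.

Hunk 1: at line 2 remove [xan,mkhe] add [mat] -> 7 lines: uetry yhpyt mat raefz kor xeg zsm
Hunk 2: at line 2 remove [raefz,kor] add [lyk,yst,cjj] -> 8 lines: uetry yhpyt mat lyk yst cjj xeg zsm
Hunk 3: at line 1 remove [mat,lyk,yst] add [uott,fcup,jxh] -> 8 lines: uetry yhpyt uott fcup jxh cjj xeg zsm
Hunk 4: at line 2 remove [fcup] add [engjq,rev,zqhw] -> 10 lines: uetry yhpyt uott engjq rev zqhw jxh cjj xeg zsm
Hunk 5: at line 3 remove [rev,zqhw] add [rbuz,lwtw,mjqug] -> 11 lines: uetry yhpyt uott engjq rbuz lwtw mjqug jxh cjj xeg zsm
Hunk 6: at line 3 remove [rbuz,lwtw] add [odza,nks,xuh] -> 12 lines: uetry yhpyt uott engjq odza nks xuh mjqug jxh cjj xeg zsm
Final line 12: zsm

Answer: zsm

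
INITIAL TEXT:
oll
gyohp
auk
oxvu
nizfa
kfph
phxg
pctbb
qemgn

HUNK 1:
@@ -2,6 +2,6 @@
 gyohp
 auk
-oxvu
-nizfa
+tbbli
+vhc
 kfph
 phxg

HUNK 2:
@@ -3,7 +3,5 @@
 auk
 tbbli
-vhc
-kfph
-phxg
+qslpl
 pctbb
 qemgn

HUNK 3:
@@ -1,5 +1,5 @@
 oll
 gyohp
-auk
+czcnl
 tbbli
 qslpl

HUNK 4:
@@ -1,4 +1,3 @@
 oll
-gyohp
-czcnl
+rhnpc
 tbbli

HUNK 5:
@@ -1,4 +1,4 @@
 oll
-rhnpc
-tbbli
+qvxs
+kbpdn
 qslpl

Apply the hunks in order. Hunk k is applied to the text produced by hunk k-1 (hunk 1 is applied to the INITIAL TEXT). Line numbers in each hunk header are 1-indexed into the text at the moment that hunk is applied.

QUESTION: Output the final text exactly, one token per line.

Answer: oll
qvxs
kbpdn
qslpl
pctbb
qemgn

Derivation:
Hunk 1: at line 2 remove [oxvu,nizfa] add [tbbli,vhc] -> 9 lines: oll gyohp auk tbbli vhc kfph phxg pctbb qemgn
Hunk 2: at line 3 remove [vhc,kfph,phxg] add [qslpl] -> 7 lines: oll gyohp auk tbbli qslpl pctbb qemgn
Hunk 3: at line 1 remove [auk] add [czcnl] -> 7 lines: oll gyohp czcnl tbbli qslpl pctbb qemgn
Hunk 4: at line 1 remove [gyohp,czcnl] add [rhnpc] -> 6 lines: oll rhnpc tbbli qslpl pctbb qemgn
Hunk 5: at line 1 remove [rhnpc,tbbli] add [qvxs,kbpdn] -> 6 lines: oll qvxs kbpdn qslpl pctbb qemgn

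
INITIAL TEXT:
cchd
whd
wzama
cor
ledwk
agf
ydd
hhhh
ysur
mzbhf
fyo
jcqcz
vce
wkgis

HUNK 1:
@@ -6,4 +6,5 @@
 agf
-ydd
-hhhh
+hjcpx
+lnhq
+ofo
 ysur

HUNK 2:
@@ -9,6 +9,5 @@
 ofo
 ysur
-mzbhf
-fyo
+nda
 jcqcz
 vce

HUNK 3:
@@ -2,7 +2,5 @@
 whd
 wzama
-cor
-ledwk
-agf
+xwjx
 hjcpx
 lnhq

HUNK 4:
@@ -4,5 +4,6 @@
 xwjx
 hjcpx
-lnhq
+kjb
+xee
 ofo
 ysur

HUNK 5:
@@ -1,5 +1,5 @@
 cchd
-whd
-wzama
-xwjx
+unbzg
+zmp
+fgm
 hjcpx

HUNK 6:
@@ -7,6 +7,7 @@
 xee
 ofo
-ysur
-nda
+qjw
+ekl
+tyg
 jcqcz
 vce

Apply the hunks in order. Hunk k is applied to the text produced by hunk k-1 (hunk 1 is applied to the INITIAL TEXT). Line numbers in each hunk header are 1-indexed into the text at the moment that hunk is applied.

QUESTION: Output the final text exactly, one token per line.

Answer: cchd
unbzg
zmp
fgm
hjcpx
kjb
xee
ofo
qjw
ekl
tyg
jcqcz
vce
wkgis

Derivation:
Hunk 1: at line 6 remove [ydd,hhhh] add [hjcpx,lnhq,ofo] -> 15 lines: cchd whd wzama cor ledwk agf hjcpx lnhq ofo ysur mzbhf fyo jcqcz vce wkgis
Hunk 2: at line 9 remove [mzbhf,fyo] add [nda] -> 14 lines: cchd whd wzama cor ledwk agf hjcpx lnhq ofo ysur nda jcqcz vce wkgis
Hunk 3: at line 2 remove [cor,ledwk,agf] add [xwjx] -> 12 lines: cchd whd wzama xwjx hjcpx lnhq ofo ysur nda jcqcz vce wkgis
Hunk 4: at line 4 remove [lnhq] add [kjb,xee] -> 13 lines: cchd whd wzama xwjx hjcpx kjb xee ofo ysur nda jcqcz vce wkgis
Hunk 5: at line 1 remove [whd,wzama,xwjx] add [unbzg,zmp,fgm] -> 13 lines: cchd unbzg zmp fgm hjcpx kjb xee ofo ysur nda jcqcz vce wkgis
Hunk 6: at line 7 remove [ysur,nda] add [qjw,ekl,tyg] -> 14 lines: cchd unbzg zmp fgm hjcpx kjb xee ofo qjw ekl tyg jcqcz vce wkgis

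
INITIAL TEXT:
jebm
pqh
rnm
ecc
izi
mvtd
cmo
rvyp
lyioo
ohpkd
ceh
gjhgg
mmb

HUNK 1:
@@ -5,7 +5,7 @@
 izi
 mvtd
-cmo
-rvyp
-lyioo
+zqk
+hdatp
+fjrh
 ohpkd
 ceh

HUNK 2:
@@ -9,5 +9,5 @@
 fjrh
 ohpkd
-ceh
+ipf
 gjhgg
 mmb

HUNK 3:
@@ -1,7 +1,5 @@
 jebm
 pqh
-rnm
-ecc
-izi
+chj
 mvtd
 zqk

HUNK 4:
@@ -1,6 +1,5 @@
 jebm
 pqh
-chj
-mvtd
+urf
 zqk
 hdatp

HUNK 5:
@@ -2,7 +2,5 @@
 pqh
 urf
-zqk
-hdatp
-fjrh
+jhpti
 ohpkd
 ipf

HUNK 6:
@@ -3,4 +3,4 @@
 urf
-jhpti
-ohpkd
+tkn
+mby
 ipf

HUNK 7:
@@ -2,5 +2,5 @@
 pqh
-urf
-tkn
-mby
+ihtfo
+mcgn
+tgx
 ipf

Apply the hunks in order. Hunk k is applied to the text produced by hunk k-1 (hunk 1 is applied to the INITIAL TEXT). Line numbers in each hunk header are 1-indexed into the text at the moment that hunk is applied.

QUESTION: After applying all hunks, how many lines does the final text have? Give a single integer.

Answer: 8

Derivation:
Hunk 1: at line 5 remove [cmo,rvyp,lyioo] add [zqk,hdatp,fjrh] -> 13 lines: jebm pqh rnm ecc izi mvtd zqk hdatp fjrh ohpkd ceh gjhgg mmb
Hunk 2: at line 9 remove [ceh] add [ipf] -> 13 lines: jebm pqh rnm ecc izi mvtd zqk hdatp fjrh ohpkd ipf gjhgg mmb
Hunk 3: at line 1 remove [rnm,ecc,izi] add [chj] -> 11 lines: jebm pqh chj mvtd zqk hdatp fjrh ohpkd ipf gjhgg mmb
Hunk 4: at line 1 remove [chj,mvtd] add [urf] -> 10 lines: jebm pqh urf zqk hdatp fjrh ohpkd ipf gjhgg mmb
Hunk 5: at line 2 remove [zqk,hdatp,fjrh] add [jhpti] -> 8 lines: jebm pqh urf jhpti ohpkd ipf gjhgg mmb
Hunk 6: at line 3 remove [jhpti,ohpkd] add [tkn,mby] -> 8 lines: jebm pqh urf tkn mby ipf gjhgg mmb
Hunk 7: at line 2 remove [urf,tkn,mby] add [ihtfo,mcgn,tgx] -> 8 lines: jebm pqh ihtfo mcgn tgx ipf gjhgg mmb
Final line count: 8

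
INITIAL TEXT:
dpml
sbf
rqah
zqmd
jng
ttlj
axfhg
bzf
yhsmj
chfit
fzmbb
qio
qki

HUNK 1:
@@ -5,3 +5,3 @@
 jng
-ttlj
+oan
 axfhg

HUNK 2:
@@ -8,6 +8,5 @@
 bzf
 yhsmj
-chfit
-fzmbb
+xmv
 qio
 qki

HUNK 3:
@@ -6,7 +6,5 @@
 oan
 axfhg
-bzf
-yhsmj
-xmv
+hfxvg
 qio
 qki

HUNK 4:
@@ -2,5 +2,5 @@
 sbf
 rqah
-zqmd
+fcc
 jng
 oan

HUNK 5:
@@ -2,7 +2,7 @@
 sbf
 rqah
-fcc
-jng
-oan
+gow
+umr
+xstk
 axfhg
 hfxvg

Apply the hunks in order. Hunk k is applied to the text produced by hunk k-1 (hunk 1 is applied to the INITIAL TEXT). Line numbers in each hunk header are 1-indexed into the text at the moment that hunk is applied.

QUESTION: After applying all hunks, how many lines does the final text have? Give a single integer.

Answer: 10

Derivation:
Hunk 1: at line 5 remove [ttlj] add [oan] -> 13 lines: dpml sbf rqah zqmd jng oan axfhg bzf yhsmj chfit fzmbb qio qki
Hunk 2: at line 8 remove [chfit,fzmbb] add [xmv] -> 12 lines: dpml sbf rqah zqmd jng oan axfhg bzf yhsmj xmv qio qki
Hunk 3: at line 6 remove [bzf,yhsmj,xmv] add [hfxvg] -> 10 lines: dpml sbf rqah zqmd jng oan axfhg hfxvg qio qki
Hunk 4: at line 2 remove [zqmd] add [fcc] -> 10 lines: dpml sbf rqah fcc jng oan axfhg hfxvg qio qki
Hunk 5: at line 2 remove [fcc,jng,oan] add [gow,umr,xstk] -> 10 lines: dpml sbf rqah gow umr xstk axfhg hfxvg qio qki
Final line count: 10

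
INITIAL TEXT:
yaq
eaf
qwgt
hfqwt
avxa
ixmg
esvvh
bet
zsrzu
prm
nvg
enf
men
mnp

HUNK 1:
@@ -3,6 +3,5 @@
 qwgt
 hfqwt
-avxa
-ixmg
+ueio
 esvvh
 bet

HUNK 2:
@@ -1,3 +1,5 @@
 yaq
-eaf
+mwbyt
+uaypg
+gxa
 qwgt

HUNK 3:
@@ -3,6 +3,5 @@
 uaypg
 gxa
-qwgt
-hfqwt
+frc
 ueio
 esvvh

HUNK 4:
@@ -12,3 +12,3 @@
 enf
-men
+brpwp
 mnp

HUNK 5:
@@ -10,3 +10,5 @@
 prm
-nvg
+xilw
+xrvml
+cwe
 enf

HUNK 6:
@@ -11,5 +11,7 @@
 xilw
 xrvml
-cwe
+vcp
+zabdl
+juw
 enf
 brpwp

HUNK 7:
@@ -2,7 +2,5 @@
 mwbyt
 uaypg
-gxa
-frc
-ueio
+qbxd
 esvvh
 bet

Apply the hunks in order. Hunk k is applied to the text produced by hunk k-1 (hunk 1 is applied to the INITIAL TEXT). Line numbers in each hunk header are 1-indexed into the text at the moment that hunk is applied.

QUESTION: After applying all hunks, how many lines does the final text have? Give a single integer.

Hunk 1: at line 3 remove [avxa,ixmg] add [ueio] -> 13 lines: yaq eaf qwgt hfqwt ueio esvvh bet zsrzu prm nvg enf men mnp
Hunk 2: at line 1 remove [eaf] add [mwbyt,uaypg,gxa] -> 15 lines: yaq mwbyt uaypg gxa qwgt hfqwt ueio esvvh bet zsrzu prm nvg enf men mnp
Hunk 3: at line 3 remove [qwgt,hfqwt] add [frc] -> 14 lines: yaq mwbyt uaypg gxa frc ueio esvvh bet zsrzu prm nvg enf men mnp
Hunk 4: at line 12 remove [men] add [brpwp] -> 14 lines: yaq mwbyt uaypg gxa frc ueio esvvh bet zsrzu prm nvg enf brpwp mnp
Hunk 5: at line 10 remove [nvg] add [xilw,xrvml,cwe] -> 16 lines: yaq mwbyt uaypg gxa frc ueio esvvh bet zsrzu prm xilw xrvml cwe enf brpwp mnp
Hunk 6: at line 11 remove [cwe] add [vcp,zabdl,juw] -> 18 lines: yaq mwbyt uaypg gxa frc ueio esvvh bet zsrzu prm xilw xrvml vcp zabdl juw enf brpwp mnp
Hunk 7: at line 2 remove [gxa,frc,ueio] add [qbxd] -> 16 lines: yaq mwbyt uaypg qbxd esvvh bet zsrzu prm xilw xrvml vcp zabdl juw enf brpwp mnp
Final line count: 16

Answer: 16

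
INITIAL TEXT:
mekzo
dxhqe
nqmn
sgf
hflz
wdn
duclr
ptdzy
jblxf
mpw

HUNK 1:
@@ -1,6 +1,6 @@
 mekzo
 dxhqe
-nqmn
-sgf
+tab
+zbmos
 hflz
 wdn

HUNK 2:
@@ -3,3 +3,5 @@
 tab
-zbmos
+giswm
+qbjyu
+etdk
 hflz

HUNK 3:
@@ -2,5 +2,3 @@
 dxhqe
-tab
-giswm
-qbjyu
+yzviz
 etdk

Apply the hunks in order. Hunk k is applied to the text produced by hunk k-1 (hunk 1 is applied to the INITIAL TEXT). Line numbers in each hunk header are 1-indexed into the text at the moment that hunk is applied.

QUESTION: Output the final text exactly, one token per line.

Answer: mekzo
dxhqe
yzviz
etdk
hflz
wdn
duclr
ptdzy
jblxf
mpw

Derivation:
Hunk 1: at line 1 remove [nqmn,sgf] add [tab,zbmos] -> 10 lines: mekzo dxhqe tab zbmos hflz wdn duclr ptdzy jblxf mpw
Hunk 2: at line 3 remove [zbmos] add [giswm,qbjyu,etdk] -> 12 lines: mekzo dxhqe tab giswm qbjyu etdk hflz wdn duclr ptdzy jblxf mpw
Hunk 3: at line 2 remove [tab,giswm,qbjyu] add [yzviz] -> 10 lines: mekzo dxhqe yzviz etdk hflz wdn duclr ptdzy jblxf mpw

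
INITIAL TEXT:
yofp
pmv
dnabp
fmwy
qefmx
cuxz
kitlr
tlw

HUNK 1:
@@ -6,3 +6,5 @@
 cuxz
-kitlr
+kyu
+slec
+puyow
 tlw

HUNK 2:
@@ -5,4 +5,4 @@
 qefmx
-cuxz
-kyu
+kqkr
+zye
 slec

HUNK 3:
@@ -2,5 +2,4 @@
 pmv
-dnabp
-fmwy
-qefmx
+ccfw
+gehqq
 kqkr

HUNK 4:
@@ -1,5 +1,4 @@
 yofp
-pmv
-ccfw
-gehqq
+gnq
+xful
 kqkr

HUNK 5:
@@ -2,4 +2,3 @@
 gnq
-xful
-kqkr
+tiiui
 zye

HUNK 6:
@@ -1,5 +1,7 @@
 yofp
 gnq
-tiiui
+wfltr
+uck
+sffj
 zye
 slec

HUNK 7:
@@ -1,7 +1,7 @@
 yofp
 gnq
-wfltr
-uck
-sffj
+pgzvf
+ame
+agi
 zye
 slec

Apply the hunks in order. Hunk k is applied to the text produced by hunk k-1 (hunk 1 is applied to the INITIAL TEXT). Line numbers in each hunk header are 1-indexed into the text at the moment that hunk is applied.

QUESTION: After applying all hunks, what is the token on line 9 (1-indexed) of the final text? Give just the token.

Hunk 1: at line 6 remove [kitlr] add [kyu,slec,puyow] -> 10 lines: yofp pmv dnabp fmwy qefmx cuxz kyu slec puyow tlw
Hunk 2: at line 5 remove [cuxz,kyu] add [kqkr,zye] -> 10 lines: yofp pmv dnabp fmwy qefmx kqkr zye slec puyow tlw
Hunk 3: at line 2 remove [dnabp,fmwy,qefmx] add [ccfw,gehqq] -> 9 lines: yofp pmv ccfw gehqq kqkr zye slec puyow tlw
Hunk 4: at line 1 remove [pmv,ccfw,gehqq] add [gnq,xful] -> 8 lines: yofp gnq xful kqkr zye slec puyow tlw
Hunk 5: at line 2 remove [xful,kqkr] add [tiiui] -> 7 lines: yofp gnq tiiui zye slec puyow tlw
Hunk 6: at line 1 remove [tiiui] add [wfltr,uck,sffj] -> 9 lines: yofp gnq wfltr uck sffj zye slec puyow tlw
Hunk 7: at line 1 remove [wfltr,uck,sffj] add [pgzvf,ame,agi] -> 9 lines: yofp gnq pgzvf ame agi zye slec puyow tlw
Final line 9: tlw

Answer: tlw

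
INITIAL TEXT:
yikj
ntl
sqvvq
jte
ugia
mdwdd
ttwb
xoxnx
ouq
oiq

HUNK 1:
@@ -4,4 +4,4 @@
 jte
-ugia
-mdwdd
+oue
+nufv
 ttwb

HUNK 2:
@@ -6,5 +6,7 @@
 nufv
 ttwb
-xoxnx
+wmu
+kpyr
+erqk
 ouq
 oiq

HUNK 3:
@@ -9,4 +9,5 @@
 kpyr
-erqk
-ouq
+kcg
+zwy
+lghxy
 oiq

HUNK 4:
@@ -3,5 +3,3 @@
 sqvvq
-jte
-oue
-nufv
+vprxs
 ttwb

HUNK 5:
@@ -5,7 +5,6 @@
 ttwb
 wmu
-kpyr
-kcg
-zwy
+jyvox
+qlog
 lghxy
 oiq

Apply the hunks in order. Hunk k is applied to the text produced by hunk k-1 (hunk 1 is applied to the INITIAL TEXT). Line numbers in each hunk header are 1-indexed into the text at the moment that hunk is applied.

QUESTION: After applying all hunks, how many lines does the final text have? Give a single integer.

Answer: 10

Derivation:
Hunk 1: at line 4 remove [ugia,mdwdd] add [oue,nufv] -> 10 lines: yikj ntl sqvvq jte oue nufv ttwb xoxnx ouq oiq
Hunk 2: at line 6 remove [xoxnx] add [wmu,kpyr,erqk] -> 12 lines: yikj ntl sqvvq jte oue nufv ttwb wmu kpyr erqk ouq oiq
Hunk 3: at line 9 remove [erqk,ouq] add [kcg,zwy,lghxy] -> 13 lines: yikj ntl sqvvq jte oue nufv ttwb wmu kpyr kcg zwy lghxy oiq
Hunk 4: at line 3 remove [jte,oue,nufv] add [vprxs] -> 11 lines: yikj ntl sqvvq vprxs ttwb wmu kpyr kcg zwy lghxy oiq
Hunk 5: at line 5 remove [kpyr,kcg,zwy] add [jyvox,qlog] -> 10 lines: yikj ntl sqvvq vprxs ttwb wmu jyvox qlog lghxy oiq
Final line count: 10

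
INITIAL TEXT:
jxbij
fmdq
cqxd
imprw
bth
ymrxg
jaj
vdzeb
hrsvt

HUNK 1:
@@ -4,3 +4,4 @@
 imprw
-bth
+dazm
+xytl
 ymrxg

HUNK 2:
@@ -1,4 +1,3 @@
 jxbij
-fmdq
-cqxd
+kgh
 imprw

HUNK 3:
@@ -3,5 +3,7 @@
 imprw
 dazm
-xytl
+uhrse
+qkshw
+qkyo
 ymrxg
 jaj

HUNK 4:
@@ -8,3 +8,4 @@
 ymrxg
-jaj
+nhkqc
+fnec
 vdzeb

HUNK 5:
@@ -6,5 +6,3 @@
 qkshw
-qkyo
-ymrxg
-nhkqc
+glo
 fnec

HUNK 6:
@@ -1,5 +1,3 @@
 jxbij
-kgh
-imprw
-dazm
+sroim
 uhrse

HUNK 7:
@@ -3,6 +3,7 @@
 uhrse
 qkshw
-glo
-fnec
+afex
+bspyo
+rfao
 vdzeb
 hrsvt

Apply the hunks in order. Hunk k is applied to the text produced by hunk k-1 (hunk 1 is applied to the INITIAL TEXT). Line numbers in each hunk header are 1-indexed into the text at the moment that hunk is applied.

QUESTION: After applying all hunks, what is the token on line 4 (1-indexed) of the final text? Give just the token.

Hunk 1: at line 4 remove [bth] add [dazm,xytl] -> 10 lines: jxbij fmdq cqxd imprw dazm xytl ymrxg jaj vdzeb hrsvt
Hunk 2: at line 1 remove [fmdq,cqxd] add [kgh] -> 9 lines: jxbij kgh imprw dazm xytl ymrxg jaj vdzeb hrsvt
Hunk 3: at line 3 remove [xytl] add [uhrse,qkshw,qkyo] -> 11 lines: jxbij kgh imprw dazm uhrse qkshw qkyo ymrxg jaj vdzeb hrsvt
Hunk 4: at line 8 remove [jaj] add [nhkqc,fnec] -> 12 lines: jxbij kgh imprw dazm uhrse qkshw qkyo ymrxg nhkqc fnec vdzeb hrsvt
Hunk 5: at line 6 remove [qkyo,ymrxg,nhkqc] add [glo] -> 10 lines: jxbij kgh imprw dazm uhrse qkshw glo fnec vdzeb hrsvt
Hunk 6: at line 1 remove [kgh,imprw,dazm] add [sroim] -> 8 lines: jxbij sroim uhrse qkshw glo fnec vdzeb hrsvt
Hunk 7: at line 3 remove [glo,fnec] add [afex,bspyo,rfao] -> 9 lines: jxbij sroim uhrse qkshw afex bspyo rfao vdzeb hrsvt
Final line 4: qkshw

Answer: qkshw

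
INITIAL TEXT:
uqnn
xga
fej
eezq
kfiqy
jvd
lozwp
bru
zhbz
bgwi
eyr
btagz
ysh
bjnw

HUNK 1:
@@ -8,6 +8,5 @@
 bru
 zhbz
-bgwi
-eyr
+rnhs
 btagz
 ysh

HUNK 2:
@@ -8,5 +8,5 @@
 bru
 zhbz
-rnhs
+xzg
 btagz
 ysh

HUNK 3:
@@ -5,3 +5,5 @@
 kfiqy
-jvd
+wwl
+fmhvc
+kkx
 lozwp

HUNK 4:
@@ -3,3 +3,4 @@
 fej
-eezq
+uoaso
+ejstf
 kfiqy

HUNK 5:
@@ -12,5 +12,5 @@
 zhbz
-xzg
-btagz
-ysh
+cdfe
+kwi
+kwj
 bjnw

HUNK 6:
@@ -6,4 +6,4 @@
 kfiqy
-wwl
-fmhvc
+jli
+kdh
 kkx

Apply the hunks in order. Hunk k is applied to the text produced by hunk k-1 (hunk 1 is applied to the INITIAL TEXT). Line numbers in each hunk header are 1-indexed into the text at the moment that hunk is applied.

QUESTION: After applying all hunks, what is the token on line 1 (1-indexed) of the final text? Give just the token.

Hunk 1: at line 8 remove [bgwi,eyr] add [rnhs] -> 13 lines: uqnn xga fej eezq kfiqy jvd lozwp bru zhbz rnhs btagz ysh bjnw
Hunk 2: at line 8 remove [rnhs] add [xzg] -> 13 lines: uqnn xga fej eezq kfiqy jvd lozwp bru zhbz xzg btagz ysh bjnw
Hunk 3: at line 5 remove [jvd] add [wwl,fmhvc,kkx] -> 15 lines: uqnn xga fej eezq kfiqy wwl fmhvc kkx lozwp bru zhbz xzg btagz ysh bjnw
Hunk 4: at line 3 remove [eezq] add [uoaso,ejstf] -> 16 lines: uqnn xga fej uoaso ejstf kfiqy wwl fmhvc kkx lozwp bru zhbz xzg btagz ysh bjnw
Hunk 5: at line 12 remove [xzg,btagz,ysh] add [cdfe,kwi,kwj] -> 16 lines: uqnn xga fej uoaso ejstf kfiqy wwl fmhvc kkx lozwp bru zhbz cdfe kwi kwj bjnw
Hunk 6: at line 6 remove [wwl,fmhvc] add [jli,kdh] -> 16 lines: uqnn xga fej uoaso ejstf kfiqy jli kdh kkx lozwp bru zhbz cdfe kwi kwj bjnw
Final line 1: uqnn

Answer: uqnn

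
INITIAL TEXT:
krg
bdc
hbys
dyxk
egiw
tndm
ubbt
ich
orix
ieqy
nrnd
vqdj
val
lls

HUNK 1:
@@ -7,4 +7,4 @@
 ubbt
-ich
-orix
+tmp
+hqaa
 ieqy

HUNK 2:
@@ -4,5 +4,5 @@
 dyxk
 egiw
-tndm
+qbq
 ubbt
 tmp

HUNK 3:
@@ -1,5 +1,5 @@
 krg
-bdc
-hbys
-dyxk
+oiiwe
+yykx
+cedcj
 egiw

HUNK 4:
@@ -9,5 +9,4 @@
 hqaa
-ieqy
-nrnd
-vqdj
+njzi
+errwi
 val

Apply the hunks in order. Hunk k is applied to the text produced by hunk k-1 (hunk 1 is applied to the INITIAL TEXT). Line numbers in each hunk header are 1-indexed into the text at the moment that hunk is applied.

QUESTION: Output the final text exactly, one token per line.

Answer: krg
oiiwe
yykx
cedcj
egiw
qbq
ubbt
tmp
hqaa
njzi
errwi
val
lls

Derivation:
Hunk 1: at line 7 remove [ich,orix] add [tmp,hqaa] -> 14 lines: krg bdc hbys dyxk egiw tndm ubbt tmp hqaa ieqy nrnd vqdj val lls
Hunk 2: at line 4 remove [tndm] add [qbq] -> 14 lines: krg bdc hbys dyxk egiw qbq ubbt tmp hqaa ieqy nrnd vqdj val lls
Hunk 3: at line 1 remove [bdc,hbys,dyxk] add [oiiwe,yykx,cedcj] -> 14 lines: krg oiiwe yykx cedcj egiw qbq ubbt tmp hqaa ieqy nrnd vqdj val lls
Hunk 4: at line 9 remove [ieqy,nrnd,vqdj] add [njzi,errwi] -> 13 lines: krg oiiwe yykx cedcj egiw qbq ubbt tmp hqaa njzi errwi val lls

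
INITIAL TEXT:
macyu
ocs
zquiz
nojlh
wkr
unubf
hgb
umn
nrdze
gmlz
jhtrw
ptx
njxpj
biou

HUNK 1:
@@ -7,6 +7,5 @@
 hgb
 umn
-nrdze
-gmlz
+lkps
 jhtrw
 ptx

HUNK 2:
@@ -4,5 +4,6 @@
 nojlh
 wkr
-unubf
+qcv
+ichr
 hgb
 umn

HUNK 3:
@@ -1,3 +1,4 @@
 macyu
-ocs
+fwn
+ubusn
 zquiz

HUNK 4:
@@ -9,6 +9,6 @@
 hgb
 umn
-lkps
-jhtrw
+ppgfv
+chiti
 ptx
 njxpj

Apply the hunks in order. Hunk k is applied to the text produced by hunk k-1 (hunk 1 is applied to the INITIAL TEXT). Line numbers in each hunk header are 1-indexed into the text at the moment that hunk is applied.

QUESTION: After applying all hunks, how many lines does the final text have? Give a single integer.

Hunk 1: at line 7 remove [nrdze,gmlz] add [lkps] -> 13 lines: macyu ocs zquiz nojlh wkr unubf hgb umn lkps jhtrw ptx njxpj biou
Hunk 2: at line 4 remove [unubf] add [qcv,ichr] -> 14 lines: macyu ocs zquiz nojlh wkr qcv ichr hgb umn lkps jhtrw ptx njxpj biou
Hunk 3: at line 1 remove [ocs] add [fwn,ubusn] -> 15 lines: macyu fwn ubusn zquiz nojlh wkr qcv ichr hgb umn lkps jhtrw ptx njxpj biou
Hunk 4: at line 9 remove [lkps,jhtrw] add [ppgfv,chiti] -> 15 lines: macyu fwn ubusn zquiz nojlh wkr qcv ichr hgb umn ppgfv chiti ptx njxpj biou
Final line count: 15

Answer: 15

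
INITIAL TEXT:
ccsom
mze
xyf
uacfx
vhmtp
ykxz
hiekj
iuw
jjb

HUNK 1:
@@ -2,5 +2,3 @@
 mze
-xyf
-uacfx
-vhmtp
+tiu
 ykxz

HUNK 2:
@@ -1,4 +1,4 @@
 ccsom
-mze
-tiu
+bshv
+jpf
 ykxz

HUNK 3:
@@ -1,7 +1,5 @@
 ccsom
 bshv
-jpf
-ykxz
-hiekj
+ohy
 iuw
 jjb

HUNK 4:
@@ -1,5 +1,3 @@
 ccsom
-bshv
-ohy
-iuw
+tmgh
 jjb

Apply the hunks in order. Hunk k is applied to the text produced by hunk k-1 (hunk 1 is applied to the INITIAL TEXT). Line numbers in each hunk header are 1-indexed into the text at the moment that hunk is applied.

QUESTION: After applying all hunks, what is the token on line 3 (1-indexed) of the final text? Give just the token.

Answer: jjb

Derivation:
Hunk 1: at line 2 remove [xyf,uacfx,vhmtp] add [tiu] -> 7 lines: ccsom mze tiu ykxz hiekj iuw jjb
Hunk 2: at line 1 remove [mze,tiu] add [bshv,jpf] -> 7 lines: ccsom bshv jpf ykxz hiekj iuw jjb
Hunk 3: at line 1 remove [jpf,ykxz,hiekj] add [ohy] -> 5 lines: ccsom bshv ohy iuw jjb
Hunk 4: at line 1 remove [bshv,ohy,iuw] add [tmgh] -> 3 lines: ccsom tmgh jjb
Final line 3: jjb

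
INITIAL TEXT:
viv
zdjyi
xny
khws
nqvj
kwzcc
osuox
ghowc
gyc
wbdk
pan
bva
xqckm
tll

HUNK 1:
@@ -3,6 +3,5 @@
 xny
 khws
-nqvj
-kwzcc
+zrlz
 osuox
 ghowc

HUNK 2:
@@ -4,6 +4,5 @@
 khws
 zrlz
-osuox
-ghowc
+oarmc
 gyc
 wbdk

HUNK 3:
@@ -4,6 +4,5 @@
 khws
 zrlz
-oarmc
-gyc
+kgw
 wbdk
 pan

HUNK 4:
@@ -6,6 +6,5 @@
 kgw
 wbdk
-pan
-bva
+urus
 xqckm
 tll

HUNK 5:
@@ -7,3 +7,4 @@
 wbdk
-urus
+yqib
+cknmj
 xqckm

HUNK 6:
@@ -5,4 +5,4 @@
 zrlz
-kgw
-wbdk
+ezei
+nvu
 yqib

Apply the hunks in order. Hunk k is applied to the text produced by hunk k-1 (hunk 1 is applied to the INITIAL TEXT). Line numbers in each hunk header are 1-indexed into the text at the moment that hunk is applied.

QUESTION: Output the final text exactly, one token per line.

Hunk 1: at line 3 remove [nqvj,kwzcc] add [zrlz] -> 13 lines: viv zdjyi xny khws zrlz osuox ghowc gyc wbdk pan bva xqckm tll
Hunk 2: at line 4 remove [osuox,ghowc] add [oarmc] -> 12 lines: viv zdjyi xny khws zrlz oarmc gyc wbdk pan bva xqckm tll
Hunk 3: at line 4 remove [oarmc,gyc] add [kgw] -> 11 lines: viv zdjyi xny khws zrlz kgw wbdk pan bva xqckm tll
Hunk 4: at line 6 remove [pan,bva] add [urus] -> 10 lines: viv zdjyi xny khws zrlz kgw wbdk urus xqckm tll
Hunk 5: at line 7 remove [urus] add [yqib,cknmj] -> 11 lines: viv zdjyi xny khws zrlz kgw wbdk yqib cknmj xqckm tll
Hunk 6: at line 5 remove [kgw,wbdk] add [ezei,nvu] -> 11 lines: viv zdjyi xny khws zrlz ezei nvu yqib cknmj xqckm tll

Answer: viv
zdjyi
xny
khws
zrlz
ezei
nvu
yqib
cknmj
xqckm
tll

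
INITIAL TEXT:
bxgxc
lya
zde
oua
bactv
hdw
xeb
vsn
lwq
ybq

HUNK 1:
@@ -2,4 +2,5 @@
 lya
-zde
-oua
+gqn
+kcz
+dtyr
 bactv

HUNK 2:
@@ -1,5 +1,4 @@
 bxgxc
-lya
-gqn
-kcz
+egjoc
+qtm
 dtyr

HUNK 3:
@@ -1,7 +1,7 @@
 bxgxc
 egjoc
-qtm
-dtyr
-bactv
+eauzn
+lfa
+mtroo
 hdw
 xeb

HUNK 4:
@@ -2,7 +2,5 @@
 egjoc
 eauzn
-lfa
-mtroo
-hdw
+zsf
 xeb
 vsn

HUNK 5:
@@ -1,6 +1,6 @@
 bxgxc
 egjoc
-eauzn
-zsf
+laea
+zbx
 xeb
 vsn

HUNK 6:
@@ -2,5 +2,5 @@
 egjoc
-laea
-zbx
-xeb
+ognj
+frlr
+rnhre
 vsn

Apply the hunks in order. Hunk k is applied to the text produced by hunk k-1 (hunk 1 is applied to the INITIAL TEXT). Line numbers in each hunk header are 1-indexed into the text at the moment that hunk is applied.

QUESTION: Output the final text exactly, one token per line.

Answer: bxgxc
egjoc
ognj
frlr
rnhre
vsn
lwq
ybq

Derivation:
Hunk 1: at line 2 remove [zde,oua] add [gqn,kcz,dtyr] -> 11 lines: bxgxc lya gqn kcz dtyr bactv hdw xeb vsn lwq ybq
Hunk 2: at line 1 remove [lya,gqn,kcz] add [egjoc,qtm] -> 10 lines: bxgxc egjoc qtm dtyr bactv hdw xeb vsn lwq ybq
Hunk 3: at line 1 remove [qtm,dtyr,bactv] add [eauzn,lfa,mtroo] -> 10 lines: bxgxc egjoc eauzn lfa mtroo hdw xeb vsn lwq ybq
Hunk 4: at line 2 remove [lfa,mtroo,hdw] add [zsf] -> 8 lines: bxgxc egjoc eauzn zsf xeb vsn lwq ybq
Hunk 5: at line 1 remove [eauzn,zsf] add [laea,zbx] -> 8 lines: bxgxc egjoc laea zbx xeb vsn lwq ybq
Hunk 6: at line 2 remove [laea,zbx,xeb] add [ognj,frlr,rnhre] -> 8 lines: bxgxc egjoc ognj frlr rnhre vsn lwq ybq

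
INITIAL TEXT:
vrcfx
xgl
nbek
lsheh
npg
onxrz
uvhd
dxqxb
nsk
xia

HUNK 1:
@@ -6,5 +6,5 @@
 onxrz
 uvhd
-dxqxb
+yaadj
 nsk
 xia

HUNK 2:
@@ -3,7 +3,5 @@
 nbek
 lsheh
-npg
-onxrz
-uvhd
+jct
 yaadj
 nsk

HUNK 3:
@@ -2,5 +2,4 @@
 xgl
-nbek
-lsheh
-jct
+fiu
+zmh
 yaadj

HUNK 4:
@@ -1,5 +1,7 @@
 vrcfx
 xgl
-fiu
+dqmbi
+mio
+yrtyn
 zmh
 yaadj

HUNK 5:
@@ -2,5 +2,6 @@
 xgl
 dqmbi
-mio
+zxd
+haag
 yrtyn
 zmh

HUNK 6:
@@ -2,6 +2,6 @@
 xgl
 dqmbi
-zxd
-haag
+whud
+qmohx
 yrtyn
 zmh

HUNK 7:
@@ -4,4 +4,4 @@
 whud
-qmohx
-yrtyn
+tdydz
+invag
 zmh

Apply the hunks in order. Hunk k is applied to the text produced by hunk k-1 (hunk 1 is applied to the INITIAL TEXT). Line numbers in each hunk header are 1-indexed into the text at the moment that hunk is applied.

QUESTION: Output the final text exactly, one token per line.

Hunk 1: at line 6 remove [dxqxb] add [yaadj] -> 10 lines: vrcfx xgl nbek lsheh npg onxrz uvhd yaadj nsk xia
Hunk 2: at line 3 remove [npg,onxrz,uvhd] add [jct] -> 8 lines: vrcfx xgl nbek lsheh jct yaadj nsk xia
Hunk 3: at line 2 remove [nbek,lsheh,jct] add [fiu,zmh] -> 7 lines: vrcfx xgl fiu zmh yaadj nsk xia
Hunk 4: at line 1 remove [fiu] add [dqmbi,mio,yrtyn] -> 9 lines: vrcfx xgl dqmbi mio yrtyn zmh yaadj nsk xia
Hunk 5: at line 2 remove [mio] add [zxd,haag] -> 10 lines: vrcfx xgl dqmbi zxd haag yrtyn zmh yaadj nsk xia
Hunk 6: at line 2 remove [zxd,haag] add [whud,qmohx] -> 10 lines: vrcfx xgl dqmbi whud qmohx yrtyn zmh yaadj nsk xia
Hunk 7: at line 4 remove [qmohx,yrtyn] add [tdydz,invag] -> 10 lines: vrcfx xgl dqmbi whud tdydz invag zmh yaadj nsk xia

Answer: vrcfx
xgl
dqmbi
whud
tdydz
invag
zmh
yaadj
nsk
xia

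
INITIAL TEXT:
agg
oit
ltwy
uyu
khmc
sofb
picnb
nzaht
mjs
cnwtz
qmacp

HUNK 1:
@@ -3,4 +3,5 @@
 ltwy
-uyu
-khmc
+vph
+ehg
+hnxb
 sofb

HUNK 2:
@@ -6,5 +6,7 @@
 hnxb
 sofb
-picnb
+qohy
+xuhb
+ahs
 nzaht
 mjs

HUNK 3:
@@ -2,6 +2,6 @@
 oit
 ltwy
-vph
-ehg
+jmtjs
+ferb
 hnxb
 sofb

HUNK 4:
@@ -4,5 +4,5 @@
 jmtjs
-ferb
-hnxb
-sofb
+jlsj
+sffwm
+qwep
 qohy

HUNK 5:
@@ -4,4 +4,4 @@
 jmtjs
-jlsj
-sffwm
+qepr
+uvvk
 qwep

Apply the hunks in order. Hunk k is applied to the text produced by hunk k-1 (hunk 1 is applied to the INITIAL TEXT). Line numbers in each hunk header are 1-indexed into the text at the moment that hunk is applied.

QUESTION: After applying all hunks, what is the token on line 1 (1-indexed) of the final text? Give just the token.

Answer: agg

Derivation:
Hunk 1: at line 3 remove [uyu,khmc] add [vph,ehg,hnxb] -> 12 lines: agg oit ltwy vph ehg hnxb sofb picnb nzaht mjs cnwtz qmacp
Hunk 2: at line 6 remove [picnb] add [qohy,xuhb,ahs] -> 14 lines: agg oit ltwy vph ehg hnxb sofb qohy xuhb ahs nzaht mjs cnwtz qmacp
Hunk 3: at line 2 remove [vph,ehg] add [jmtjs,ferb] -> 14 lines: agg oit ltwy jmtjs ferb hnxb sofb qohy xuhb ahs nzaht mjs cnwtz qmacp
Hunk 4: at line 4 remove [ferb,hnxb,sofb] add [jlsj,sffwm,qwep] -> 14 lines: agg oit ltwy jmtjs jlsj sffwm qwep qohy xuhb ahs nzaht mjs cnwtz qmacp
Hunk 5: at line 4 remove [jlsj,sffwm] add [qepr,uvvk] -> 14 lines: agg oit ltwy jmtjs qepr uvvk qwep qohy xuhb ahs nzaht mjs cnwtz qmacp
Final line 1: agg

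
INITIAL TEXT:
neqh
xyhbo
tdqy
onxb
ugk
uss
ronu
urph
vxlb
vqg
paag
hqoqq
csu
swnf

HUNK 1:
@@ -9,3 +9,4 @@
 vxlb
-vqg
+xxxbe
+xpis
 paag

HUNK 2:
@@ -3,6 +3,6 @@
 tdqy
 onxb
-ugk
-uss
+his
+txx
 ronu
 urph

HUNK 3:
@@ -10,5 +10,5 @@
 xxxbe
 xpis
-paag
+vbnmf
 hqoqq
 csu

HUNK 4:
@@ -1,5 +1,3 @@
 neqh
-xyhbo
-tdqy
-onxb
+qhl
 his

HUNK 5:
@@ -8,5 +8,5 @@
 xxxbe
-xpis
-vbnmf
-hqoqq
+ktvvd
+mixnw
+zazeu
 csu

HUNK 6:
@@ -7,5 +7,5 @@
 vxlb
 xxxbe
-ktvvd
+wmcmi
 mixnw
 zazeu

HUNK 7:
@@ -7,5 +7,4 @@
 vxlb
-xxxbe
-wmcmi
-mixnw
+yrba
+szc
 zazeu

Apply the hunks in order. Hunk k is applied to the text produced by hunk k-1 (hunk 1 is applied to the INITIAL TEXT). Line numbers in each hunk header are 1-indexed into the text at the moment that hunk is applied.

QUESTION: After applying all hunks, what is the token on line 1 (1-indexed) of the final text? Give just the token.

Answer: neqh

Derivation:
Hunk 1: at line 9 remove [vqg] add [xxxbe,xpis] -> 15 lines: neqh xyhbo tdqy onxb ugk uss ronu urph vxlb xxxbe xpis paag hqoqq csu swnf
Hunk 2: at line 3 remove [ugk,uss] add [his,txx] -> 15 lines: neqh xyhbo tdqy onxb his txx ronu urph vxlb xxxbe xpis paag hqoqq csu swnf
Hunk 3: at line 10 remove [paag] add [vbnmf] -> 15 lines: neqh xyhbo tdqy onxb his txx ronu urph vxlb xxxbe xpis vbnmf hqoqq csu swnf
Hunk 4: at line 1 remove [xyhbo,tdqy,onxb] add [qhl] -> 13 lines: neqh qhl his txx ronu urph vxlb xxxbe xpis vbnmf hqoqq csu swnf
Hunk 5: at line 8 remove [xpis,vbnmf,hqoqq] add [ktvvd,mixnw,zazeu] -> 13 lines: neqh qhl his txx ronu urph vxlb xxxbe ktvvd mixnw zazeu csu swnf
Hunk 6: at line 7 remove [ktvvd] add [wmcmi] -> 13 lines: neqh qhl his txx ronu urph vxlb xxxbe wmcmi mixnw zazeu csu swnf
Hunk 7: at line 7 remove [xxxbe,wmcmi,mixnw] add [yrba,szc] -> 12 lines: neqh qhl his txx ronu urph vxlb yrba szc zazeu csu swnf
Final line 1: neqh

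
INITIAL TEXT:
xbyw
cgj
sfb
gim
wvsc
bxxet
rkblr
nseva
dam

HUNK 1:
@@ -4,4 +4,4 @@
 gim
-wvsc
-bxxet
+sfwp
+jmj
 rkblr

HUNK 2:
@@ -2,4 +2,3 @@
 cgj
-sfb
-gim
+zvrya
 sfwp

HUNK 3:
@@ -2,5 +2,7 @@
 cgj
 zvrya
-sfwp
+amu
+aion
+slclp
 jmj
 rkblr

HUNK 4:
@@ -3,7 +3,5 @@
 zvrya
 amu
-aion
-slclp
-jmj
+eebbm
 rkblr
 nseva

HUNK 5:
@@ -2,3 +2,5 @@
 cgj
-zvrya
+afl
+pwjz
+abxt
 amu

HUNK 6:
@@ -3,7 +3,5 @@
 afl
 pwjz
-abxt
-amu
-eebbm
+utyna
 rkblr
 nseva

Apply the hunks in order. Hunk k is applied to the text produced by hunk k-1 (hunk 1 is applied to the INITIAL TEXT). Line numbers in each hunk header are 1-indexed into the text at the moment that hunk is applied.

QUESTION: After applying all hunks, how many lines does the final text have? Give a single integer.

Answer: 8

Derivation:
Hunk 1: at line 4 remove [wvsc,bxxet] add [sfwp,jmj] -> 9 lines: xbyw cgj sfb gim sfwp jmj rkblr nseva dam
Hunk 2: at line 2 remove [sfb,gim] add [zvrya] -> 8 lines: xbyw cgj zvrya sfwp jmj rkblr nseva dam
Hunk 3: at line 2 remove [sfwp] add [amu,aion,slclp] -> 10 lines: xbyw cgj zvrya amu aion slclp jmj rkblr nseva dam
Hunk 4: at line 3 remove [aion,slclp,jmj] add [eebbm] -> 8 lines: xbyw cgj zvrya amu eebbm rkblr nseva dam
Hunk 5: at line 2 remove [zvrya] add [afl,pwjz,abxt] -> 10 lines: xbyw cgj afl pwjz abxt amu eebbm rkblr nseva dam
Hunk 6: at line 3 remove [abxt,amu,eebbm] add [utyna] -> 8 lines: xbyw cgj afl pwjz utyna rkblr nseva dam
Final line count: 8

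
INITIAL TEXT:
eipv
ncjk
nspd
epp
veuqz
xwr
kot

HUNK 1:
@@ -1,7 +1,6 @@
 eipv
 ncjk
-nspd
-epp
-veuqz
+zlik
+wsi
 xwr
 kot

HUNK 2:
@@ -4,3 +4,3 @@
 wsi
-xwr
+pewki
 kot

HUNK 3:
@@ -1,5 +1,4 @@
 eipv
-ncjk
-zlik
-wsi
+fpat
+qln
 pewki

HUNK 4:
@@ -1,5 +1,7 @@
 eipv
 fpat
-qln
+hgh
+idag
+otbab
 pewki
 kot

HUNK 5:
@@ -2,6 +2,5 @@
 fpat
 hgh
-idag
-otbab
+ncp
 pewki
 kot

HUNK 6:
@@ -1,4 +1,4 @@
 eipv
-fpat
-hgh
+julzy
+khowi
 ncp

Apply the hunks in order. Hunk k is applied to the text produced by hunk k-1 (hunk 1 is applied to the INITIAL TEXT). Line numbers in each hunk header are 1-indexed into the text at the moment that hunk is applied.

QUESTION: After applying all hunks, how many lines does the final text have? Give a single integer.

Answer: 6

Derivation:
Hunk 1: at line 1 remove [nspd,epp,veuqz] add [zlik,wsi] -> 6 lines: eipv ncjk zlik wsi xwr kot
Hunk 2: at line 4 remove [xwr] add [pewki] -> 6 lines: eipv ncjk zlik wsi pewki kot
Hunk 3: at line 1 remove [ncjk,zlik,wsi] add [fpat,qln] -> 5 lines: eipv fpat qln pewki kot
Hunk 4: at line 1 remove [qln] add [hgh,idag,otbab] -> 7 lines: eipv fpat hgh idag otbab pewki kot
Hunk 5: at line 2 remove [idag,otbab] add [ncp] -> 6 lines: eipv fpat hgh ncp pewki kot
Hunk 6: at line 1 remove [fpat,hgh] add [julzy,khowi] -> 6 lines: eipv julzy khowi ncp pewki kot
Final line count: 6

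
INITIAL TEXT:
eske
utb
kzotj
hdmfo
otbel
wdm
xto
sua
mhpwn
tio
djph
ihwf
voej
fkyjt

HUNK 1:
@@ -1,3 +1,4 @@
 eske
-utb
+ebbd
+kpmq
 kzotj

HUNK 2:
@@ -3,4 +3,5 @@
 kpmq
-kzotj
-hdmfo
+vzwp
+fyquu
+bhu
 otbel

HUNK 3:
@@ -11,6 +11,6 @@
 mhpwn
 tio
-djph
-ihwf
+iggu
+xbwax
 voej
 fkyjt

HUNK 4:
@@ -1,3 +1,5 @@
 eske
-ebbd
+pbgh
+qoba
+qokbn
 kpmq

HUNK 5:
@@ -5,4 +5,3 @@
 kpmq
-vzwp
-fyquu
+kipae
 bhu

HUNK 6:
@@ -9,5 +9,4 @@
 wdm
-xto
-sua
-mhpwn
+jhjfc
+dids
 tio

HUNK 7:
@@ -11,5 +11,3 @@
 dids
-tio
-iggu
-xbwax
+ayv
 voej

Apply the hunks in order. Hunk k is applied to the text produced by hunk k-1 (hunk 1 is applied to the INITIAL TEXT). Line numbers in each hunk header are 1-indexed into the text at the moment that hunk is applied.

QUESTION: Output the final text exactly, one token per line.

Answer: eske
pbgh
qoba
qokbn
kpmq
kipae
bhu
otbel
wdm
jhjfc
dids
ayv
voej
fkyjt

Derivation:
Hunk 1: at line 1 remove [utb] add [ebbd,kpmq] -> 15 lines: eske ebbd kpmq kzotj hdmfo otbel wdm xto sua mhpwn tio djph ihwf voej fkyjt
Hunk 2: at line 3 remove [kzotj,hdmfo] add [vzwp,fyquu,bhu] -> 16 lines: eske ebbd kpmq vzwp fyquu bhu otbel wdm xto sua mhpwn tio djph ihwf voej fkyjt
Hunk 3: at line 11 remove [djph,ihwf] add [iggu,xbwax] -> 16 lines: eske ebbd kpmq vzwp fyquu bhu otbel wdm xto sua mhpwn tio iggu xbwax voej fkyjt
Hunk 4: at line 1 remove [ebbd] add [pbgh,qoba,qokbn] -> 18 lines: eske pbgh qoba qokbn kpmq vzwp fyquu bhu otbel wdm xto sua mhpwn tio iggu xbwax voej fkyjt
Hunk 5: at line 5 remove [vzwp,fyquu] add [kipae] -> 17 lines: eske pbgh qoba qokbn kpmq kipae bhu otbel wdm xto sua mhpwn tio iggu xbwax voej fkyjt
Hunk 6: at line 9 remove [xto,sua,mhpwn] add [jhjfc,dids] -> 16 lines: eske pbgh qoba qokbn kpmq kipae bhu otbel wdm jhjfc dids tio iggu xbwax voej fkyjt
Hunk 7: at line 11 remove [tio,iggu,xbwax] add [ayv] -> 14 lines: eske pbgh qoba qokbn kpmq kipae bhu otbel wdm jhjfc dids ayv voej fkyjt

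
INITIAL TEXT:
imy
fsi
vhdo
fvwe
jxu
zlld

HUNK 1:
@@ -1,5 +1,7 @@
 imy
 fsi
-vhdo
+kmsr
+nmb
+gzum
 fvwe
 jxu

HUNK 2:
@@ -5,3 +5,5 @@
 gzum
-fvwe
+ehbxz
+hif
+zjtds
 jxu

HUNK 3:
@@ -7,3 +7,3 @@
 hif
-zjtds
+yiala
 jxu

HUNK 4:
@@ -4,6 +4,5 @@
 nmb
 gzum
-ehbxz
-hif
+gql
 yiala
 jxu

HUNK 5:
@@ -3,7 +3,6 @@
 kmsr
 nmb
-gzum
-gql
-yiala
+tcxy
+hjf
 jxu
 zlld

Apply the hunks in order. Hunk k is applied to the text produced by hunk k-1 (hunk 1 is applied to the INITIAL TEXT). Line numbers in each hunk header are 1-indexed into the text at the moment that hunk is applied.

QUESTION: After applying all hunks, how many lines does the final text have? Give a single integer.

Answer: 8

Derivation:
Hunk 1: at line 1 remove [vhdo] add [kmsr,nmb,gzum] -> 8 lines: imy fsi kmsr nmb gzum fvwe jxu zlld
Hunk 2: at line 5 remove [fvwe] add [ehbxz,hif,zjtds] -> 10 lines: imy fsi kmsr nmb gzum ehbxz hif zjtds jxu zlld
Hunk 3: at line 7 remove [zjtds] add [yiala] -> 10 lines: imy fsi kmsr nmb gzum ehbxz hif yiala jxu zlld
Hunk 4: at line 4 remove [ehbxz,hif] add [gql] -> 9 lines: imy fsi kmsr nmb gzum gql yiala jxu zlld
Hunk 5: at line 3 remove [gzum,gql,yiala] add [tcxy,hjf] -> 8 lines: imy fsi kmsr nmb tcxy hjf jxu zlld
Final line count: 8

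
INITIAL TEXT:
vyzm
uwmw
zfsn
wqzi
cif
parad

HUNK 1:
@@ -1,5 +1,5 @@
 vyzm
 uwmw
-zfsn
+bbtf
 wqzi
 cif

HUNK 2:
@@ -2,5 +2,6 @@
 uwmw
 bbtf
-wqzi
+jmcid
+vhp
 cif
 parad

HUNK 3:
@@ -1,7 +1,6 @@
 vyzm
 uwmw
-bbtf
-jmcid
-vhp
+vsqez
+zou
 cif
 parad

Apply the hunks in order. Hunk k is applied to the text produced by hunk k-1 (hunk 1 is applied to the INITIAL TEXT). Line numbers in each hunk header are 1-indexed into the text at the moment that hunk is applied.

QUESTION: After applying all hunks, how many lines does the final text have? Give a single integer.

Answer: 6

Derivation:
Hunk 1: at line 1 remove [zfsn] add [bbtf] -> 6 lines: vyzm uwmw bbtf wqzi cif parad
Hunk 2: at line 2 remove [wqzi] add [jmcid,vhp] -> 7 lines: vyzm uwmw bbtf jmcid vhp cif parad
Hunk 3: at line 1 remove [bbtf,jmcid,vhp] add [vsqez,zou] -> 6 lines: vyzm uwmw vsqez zou cif parad
Final line count: 6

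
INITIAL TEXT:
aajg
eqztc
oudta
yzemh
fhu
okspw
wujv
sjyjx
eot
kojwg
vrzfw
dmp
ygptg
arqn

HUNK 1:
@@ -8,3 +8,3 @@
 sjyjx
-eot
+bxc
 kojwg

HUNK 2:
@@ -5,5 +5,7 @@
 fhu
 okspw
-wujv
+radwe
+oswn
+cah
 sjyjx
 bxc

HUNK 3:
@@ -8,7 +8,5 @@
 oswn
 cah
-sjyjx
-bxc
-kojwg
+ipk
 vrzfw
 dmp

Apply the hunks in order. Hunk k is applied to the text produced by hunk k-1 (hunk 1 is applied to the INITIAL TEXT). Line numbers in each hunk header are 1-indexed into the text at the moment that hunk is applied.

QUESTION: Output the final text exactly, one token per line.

Hunk 1: at line 8 remove [eot] add [bxc] -> 14 lines: aajg eqztc oudta yzemh fhu okspw wujv sjyjx bxc kojwg vrzfw dmp ygptg arqn
Hunk 2: at line 5 remove [wujv] add [radwe,oswn,cah] -> 16 lines: aajg eqztc oudta yzemh fhu okspw radwe oswn cah sjyjx bxc kojwg vrzfw dmp ygptg arqn
Hunk 3: at line 8 remove [sjyjx,bxc,kojwg] add [ipk] -> 14 lines: aajg eqztc oudta yzemh fhu okspw radwe oswn cah ipk vrzfw dmp ygptg arqn

Answer: aajg
eqztc
oudta
yzemh
fhu
okspw
radwe
oswn
cah
ipk
vrzfw
dmp
ygptg
arqn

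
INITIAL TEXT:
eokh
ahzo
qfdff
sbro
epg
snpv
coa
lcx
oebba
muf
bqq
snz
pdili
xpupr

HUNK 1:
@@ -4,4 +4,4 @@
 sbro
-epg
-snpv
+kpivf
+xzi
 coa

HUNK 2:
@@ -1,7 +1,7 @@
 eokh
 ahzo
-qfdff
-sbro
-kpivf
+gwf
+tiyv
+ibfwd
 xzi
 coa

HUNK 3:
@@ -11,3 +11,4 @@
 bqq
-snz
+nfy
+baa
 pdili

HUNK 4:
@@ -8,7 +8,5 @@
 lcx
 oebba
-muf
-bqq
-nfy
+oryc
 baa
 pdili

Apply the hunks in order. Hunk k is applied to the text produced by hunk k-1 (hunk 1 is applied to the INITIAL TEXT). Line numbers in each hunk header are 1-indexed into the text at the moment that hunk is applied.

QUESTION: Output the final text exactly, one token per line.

Answer: eokh
ahzo
gwf
tiyv
ibfwd
xzi
coa
lcx
oebba
oryc
baa
pdili
xpupr

Derivation:
Hunk 1: at line 4 remove [epg,snpv] add [kpivf,xzi] -> 14 lines: eokh ahzo qfdff sbro kpivf xzi coa lcx oebba muf bqq snz pdili xpupr
Hunk 2: at line 1 remove [qfdff,sbro,kpivf] add [gwf,tiyv,ibfwd] -> 14 lines: eokh ahzo gwf tiyv ibfwd xzi coa lcx oebba muf bqq snz pdili xpupr
Hunk 3: at line 11 remove [snz] add [nfy,baa] -> 15 lines: eokh ahzo gwf tiyv ibfwd xzi coa lcx oebba muf bqq nfy baa pdili xpupr
Hunk 4: at line 8 remove [muf,bqq,nfy] add [oryc] -> 13 lines: eokh ahzo gwf tiyv ibfwd xzi coa lcx oebba oryc baa pdili xpupr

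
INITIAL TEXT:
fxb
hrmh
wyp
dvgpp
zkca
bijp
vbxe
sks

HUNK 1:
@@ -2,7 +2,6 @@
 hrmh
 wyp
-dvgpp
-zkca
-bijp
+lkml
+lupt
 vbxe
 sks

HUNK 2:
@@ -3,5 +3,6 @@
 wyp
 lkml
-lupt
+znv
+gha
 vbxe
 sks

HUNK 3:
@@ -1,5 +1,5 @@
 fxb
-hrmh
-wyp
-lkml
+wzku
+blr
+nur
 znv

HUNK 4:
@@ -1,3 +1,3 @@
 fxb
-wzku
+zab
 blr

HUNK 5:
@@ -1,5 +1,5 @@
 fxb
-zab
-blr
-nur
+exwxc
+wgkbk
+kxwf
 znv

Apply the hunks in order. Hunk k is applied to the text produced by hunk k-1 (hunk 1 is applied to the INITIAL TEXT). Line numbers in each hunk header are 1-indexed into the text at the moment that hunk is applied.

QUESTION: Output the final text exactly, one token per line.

Hunk 1: at line 2 remove [dvgpp,zkca,bijp] add [lkml,lupt] -> 7 lines: fxb hrmh wyp lkml lupt vbxe sks
Hunk 2: at line 3 remove [lupt] add [znv,gha] -> 8 lines: fxb hrmh wyp lkml znv gha vbxe sks
Hunk 3: at line 1 remove [hrmh,wyp,lkml] add [wzku,blr,nur] -> 8 lines: fxb wzku blr nur znv gha vbxe sks
Hunk 4: at line 1 remove [wzku] add [zab] -> 8 lines: fxb zab blr nur znv gha vbxe sks
Hunk 5: at line 1 remove [zab,blr,nur] add [exwxc,wgkbk,kxwf] -> 8 lines: fxb exwxc wgkbk kxwf znv gha vbxe sks

Answer: fxb
exwxc
wgkbk
kxwf
znv
gha
vbxe
sks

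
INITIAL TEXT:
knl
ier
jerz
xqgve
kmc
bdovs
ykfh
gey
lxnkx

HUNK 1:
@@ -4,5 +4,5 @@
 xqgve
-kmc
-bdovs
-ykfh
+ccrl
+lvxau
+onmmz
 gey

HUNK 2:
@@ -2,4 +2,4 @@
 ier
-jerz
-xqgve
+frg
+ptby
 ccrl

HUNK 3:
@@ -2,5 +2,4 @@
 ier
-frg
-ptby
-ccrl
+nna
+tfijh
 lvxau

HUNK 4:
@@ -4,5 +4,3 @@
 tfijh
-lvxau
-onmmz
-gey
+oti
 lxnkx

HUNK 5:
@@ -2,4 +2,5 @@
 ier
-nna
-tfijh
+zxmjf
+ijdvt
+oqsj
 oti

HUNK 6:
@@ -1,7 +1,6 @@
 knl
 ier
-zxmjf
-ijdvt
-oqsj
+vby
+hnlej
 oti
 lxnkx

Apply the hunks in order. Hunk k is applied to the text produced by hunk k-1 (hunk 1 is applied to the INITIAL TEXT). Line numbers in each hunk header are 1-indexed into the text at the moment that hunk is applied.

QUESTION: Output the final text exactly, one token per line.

Hunk 1: at line 4 remove [kmc,bdovs,ykfh] add [ccrl,lvxau,onmmz] -> 9 lines: knl ier jerz xqgve ccrl lvxau onmmz gey lxnkx
Hunk 2: at line 2 remove [jerz,xqgve] add [frg,ptby] -> 9 lines: knl ier frg ptby ccrl lvxau onmmz gey lxnkx
Hunk 3: at line 2 remove [frg,ptby,ccrl] add [nna,tfijh] -> 8 lines: knl ier nna tfijh lvxau onmmz gey lxnkx
Hunk 4: at line 4 remove [lvxau,onmmz,gey] add [oti] -> 6 lines: knl ier nna tfijh oti lxnkx
Hunk 5: at line 2 remove [nna,tfijh] add [zxmjf,ijdvt,oqsj] -> 7 lines: knl ier zxmjf ijdvt oqsj oti lxnkx
Hunk 6: at line 1 remove [zxmjf,ijdvt,oqsj] add [vby,hnlej] -> 6 lines: knl ier vby hnlej oti lxnkx

Answer: knl
ier
vby
hnlej
oti
lxnkx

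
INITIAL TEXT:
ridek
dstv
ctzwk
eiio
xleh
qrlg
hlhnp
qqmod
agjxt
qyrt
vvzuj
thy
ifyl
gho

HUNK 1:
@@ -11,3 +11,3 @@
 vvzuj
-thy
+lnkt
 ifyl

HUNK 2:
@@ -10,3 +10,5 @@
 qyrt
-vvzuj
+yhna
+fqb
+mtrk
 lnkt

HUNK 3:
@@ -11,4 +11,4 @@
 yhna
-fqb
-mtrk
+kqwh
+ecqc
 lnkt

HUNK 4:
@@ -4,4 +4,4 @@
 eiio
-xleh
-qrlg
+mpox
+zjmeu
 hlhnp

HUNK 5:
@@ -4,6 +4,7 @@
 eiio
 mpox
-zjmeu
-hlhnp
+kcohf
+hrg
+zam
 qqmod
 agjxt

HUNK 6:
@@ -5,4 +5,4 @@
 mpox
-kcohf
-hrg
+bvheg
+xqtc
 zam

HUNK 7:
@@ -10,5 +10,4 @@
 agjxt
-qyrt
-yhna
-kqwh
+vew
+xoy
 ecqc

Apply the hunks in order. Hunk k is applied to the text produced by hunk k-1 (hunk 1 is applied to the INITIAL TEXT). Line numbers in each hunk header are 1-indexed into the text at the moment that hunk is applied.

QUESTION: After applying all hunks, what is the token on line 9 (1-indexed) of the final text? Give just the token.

Hunk 1: at line 11 remove [thy] add [lnkt] -> 14 lines: ridek dstv ctzwk eiio xleh qrlg hlhnp qqmod agjxt qyrt vvzuj lnkt ifyl gho
Hunk 2: at line 10 remove [vvzuj] add [yhna,fqb,mtrk] -> 16 lines: ridek dstv ctzwk eiio xleh qrlg hlhnp qqmod agjxt qyrt yhna fqb mtrk lnkt ifyl gho
Hunk 3: at line 11 remove [fqb,mtrk] add [kqwh,ecqc] -> 16 lines: ridek dstv ctzwk eiio xleh qrlg hlhnp qqmod agjxt qyrt yhna kqwh ecqc lnkt ifyl gho
Hunk 4: at line 4 remove [xleh,qrlg] add [mpox,zjmeu] -> 16 lines: ridek dstv ctzwk eiio mpox zjmeu hlhnp qqmod agjxt qyrt yhna kqwh ecqc lnkt ifyl gho
Hunk 5: at line 4 remove [zjmeu,hlhnp] add [kcohf,hrg,zam] -> 17 lines: ridek dstv ctzwk eiio mpox kcohf hrg zam qqmod agjxt qyrt yhna kqwh ecqc lnkt ifyl gho
Hunk 6: at line 5 remove [kcohf,hrg] add [bvheg,xqtc] -> 17 lines: ridek dstv ctzwk eiio mpox bvheg xqtc zam qqmod agjxt qyrt yhna kqwh ecqc lnkt ifyl gho
Hunk 7: at line 10 remove [qyrt,yhna,kqwh] add [vew,xoy] -> 16 lines: ridek dstv ctzwk eiio mpox bvheg xqtc zam qqmod agjxt vew xoy ecqc lnkt ifyl gho
Final line 9: qqmod

Answer: qqmod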